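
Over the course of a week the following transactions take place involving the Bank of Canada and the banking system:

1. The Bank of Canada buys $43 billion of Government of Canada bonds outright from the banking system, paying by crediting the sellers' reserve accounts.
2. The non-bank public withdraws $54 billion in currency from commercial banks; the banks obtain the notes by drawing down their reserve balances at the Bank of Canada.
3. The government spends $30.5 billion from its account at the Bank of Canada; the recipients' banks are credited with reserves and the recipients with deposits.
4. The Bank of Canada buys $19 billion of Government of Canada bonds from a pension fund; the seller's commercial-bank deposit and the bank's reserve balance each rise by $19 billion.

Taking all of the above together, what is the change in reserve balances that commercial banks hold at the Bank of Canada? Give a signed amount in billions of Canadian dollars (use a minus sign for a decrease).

OMO purchase (from banks) $43 billion: the Bank of Canada pays by crediting reserve accounts → +$43B.
Currency withdrawal $54 billion: banks swap reserves for currency → −$54B.
Government spending $30.5 billion: government payments flow into bank reserve accounts → +$30.5B.
Asset purchase (from non-banks) $19 billion: the Bank of Canada pays by crediting reserve accounts → +$19B.
Net: 43 − 54 + 30.5 + 19 = +$38.5 billion.

+$38.5 billion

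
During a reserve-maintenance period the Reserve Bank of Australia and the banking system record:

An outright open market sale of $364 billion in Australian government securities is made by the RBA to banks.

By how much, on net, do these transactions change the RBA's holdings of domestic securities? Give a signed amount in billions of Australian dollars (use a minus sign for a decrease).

-$364 billion

RBA balance sheet:
  Assets:      Securities −$364B
  Liabilities: Bank reserves −$364B
So the change in the RBA's holdings of domestic securities is -$364 billion.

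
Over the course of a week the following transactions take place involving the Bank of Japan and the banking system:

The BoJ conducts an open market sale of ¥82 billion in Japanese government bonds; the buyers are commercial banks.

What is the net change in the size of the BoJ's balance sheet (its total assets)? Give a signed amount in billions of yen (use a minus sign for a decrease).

OMO sale (to banks) ¥82 billion: a BoJ asset is shed → −¥82B.

-¥82 billion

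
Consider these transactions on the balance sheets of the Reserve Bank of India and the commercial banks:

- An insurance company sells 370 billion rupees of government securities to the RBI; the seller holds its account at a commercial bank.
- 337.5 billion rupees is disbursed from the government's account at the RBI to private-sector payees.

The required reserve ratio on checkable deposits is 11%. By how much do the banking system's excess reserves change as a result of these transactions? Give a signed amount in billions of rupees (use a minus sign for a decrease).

Asset purchase (from non-banks) 370 billion rupees: reserves +370B, deposits +370B.
Government spending 337.5 billion rupees: reserves +337.5B, deposits +337.5B.
Totals: Δreserves = +707.5B, Δdeposits = +707.5B.
Δrequired reserves = 11% × +707.5B = +77.825B.
Δexcess reserves = Δreserves − Δrequired = +707.5B − (+77.825B) = +629.675 billion.

+629.675 billion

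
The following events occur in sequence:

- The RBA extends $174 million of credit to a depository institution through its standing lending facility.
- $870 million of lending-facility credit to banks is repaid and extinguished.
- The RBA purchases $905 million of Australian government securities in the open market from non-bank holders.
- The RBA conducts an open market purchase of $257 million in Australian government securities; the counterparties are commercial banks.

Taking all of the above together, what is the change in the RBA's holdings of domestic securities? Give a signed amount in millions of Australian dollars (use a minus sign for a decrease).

+$1162 million

RBA balance sheet:
  Assets:      Securities +$1162M, Loans to banks −$696M
  Liabilities: Bank reserves +$466M
So the change in the RBA's holdings of domestic securities is +$1162 million.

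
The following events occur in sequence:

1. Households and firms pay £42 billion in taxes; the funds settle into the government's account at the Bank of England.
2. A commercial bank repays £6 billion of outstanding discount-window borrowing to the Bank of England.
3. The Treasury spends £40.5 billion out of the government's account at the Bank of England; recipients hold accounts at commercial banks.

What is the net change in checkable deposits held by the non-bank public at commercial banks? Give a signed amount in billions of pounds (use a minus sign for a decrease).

Bank of England balance sheet:
  Assets:      Loans to banks −£6B
  Liabilities: Bank reserves −£7.5B, Government deposits +£1.5B
Commercial banking system:
  Assets:      Reserves at CB −£7.5B
  Liabilities: Checkable deposits −£1.5B, Borrowings from CB −£6B
So the change in checkable deposits held by the non-bank public at commercial banks is -£1.5 billion.

-£1.5 billion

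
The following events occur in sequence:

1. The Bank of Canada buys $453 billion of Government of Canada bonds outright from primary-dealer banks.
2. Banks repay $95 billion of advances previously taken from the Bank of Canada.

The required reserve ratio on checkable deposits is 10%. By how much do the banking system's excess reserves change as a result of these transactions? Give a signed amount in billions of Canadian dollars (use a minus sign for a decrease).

OMO purchase (from banks) $453 billion: reserves +$453B, deposits 0.
Discount-window repayment $95 billion: reserves −$95B, deposits 0.
Totals: Δreserves = +$358B, Δdeposits = 0.
Δrequired reserves = 10% × 0 = 0.
Δexcess reserves = Δreserves − Δrequired = +$358B − (0) = +$358 billion.

+$358 billion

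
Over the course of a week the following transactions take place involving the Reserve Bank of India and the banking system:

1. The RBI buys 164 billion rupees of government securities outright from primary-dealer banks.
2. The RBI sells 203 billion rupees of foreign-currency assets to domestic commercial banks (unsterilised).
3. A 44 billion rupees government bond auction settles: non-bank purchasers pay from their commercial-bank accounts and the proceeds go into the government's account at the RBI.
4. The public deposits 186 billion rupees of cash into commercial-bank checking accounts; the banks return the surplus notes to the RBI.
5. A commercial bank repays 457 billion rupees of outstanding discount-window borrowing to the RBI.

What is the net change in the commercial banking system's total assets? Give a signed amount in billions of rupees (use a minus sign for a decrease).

RBI balance sheet:
  Assets:      Securities +164B, Loans to banks −457B, Foreign assets −203B
  Liabilities: Bank reserves −354B, Currency in circulation −186B, Government deposits +44B
Commercial banking system:
  Assets:      Reserves at CB −354B, Securities −164B, Foreign assets +203B
  Liabilities: Checkable deposits +142B, Borrowings from CB −457B
Change in total bank assets = -315 billion.

-315 billion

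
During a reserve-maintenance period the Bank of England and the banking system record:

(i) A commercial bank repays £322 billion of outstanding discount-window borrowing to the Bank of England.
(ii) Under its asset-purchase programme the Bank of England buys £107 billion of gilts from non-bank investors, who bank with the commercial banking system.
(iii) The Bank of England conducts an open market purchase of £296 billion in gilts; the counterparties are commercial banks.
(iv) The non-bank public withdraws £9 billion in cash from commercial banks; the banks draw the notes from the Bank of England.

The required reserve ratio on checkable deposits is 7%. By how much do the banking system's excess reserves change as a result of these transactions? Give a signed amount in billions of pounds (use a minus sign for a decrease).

Discount-window repayment £322 billion: reserves −£322B, deposits 0.
Asset purchase (from non-banks) £107 billion: reserves +£107B, deposits +£107B.
OMO purchase (from banks) £296 billion: reserves +£296B, deposits 0.
Currency withdrawal £9 billion: reserves −£9B, deposits −£9B.
Totals: Δreserves = +£72B, Δdeposits = +£98B.
Δrequired reserves = 7% × +£98B = +£6.86B.
Δexcess reserves = Δreserves − Δrequired = +£72B − (+£6.86B) = +£65.14 billion.

+£65.14 billion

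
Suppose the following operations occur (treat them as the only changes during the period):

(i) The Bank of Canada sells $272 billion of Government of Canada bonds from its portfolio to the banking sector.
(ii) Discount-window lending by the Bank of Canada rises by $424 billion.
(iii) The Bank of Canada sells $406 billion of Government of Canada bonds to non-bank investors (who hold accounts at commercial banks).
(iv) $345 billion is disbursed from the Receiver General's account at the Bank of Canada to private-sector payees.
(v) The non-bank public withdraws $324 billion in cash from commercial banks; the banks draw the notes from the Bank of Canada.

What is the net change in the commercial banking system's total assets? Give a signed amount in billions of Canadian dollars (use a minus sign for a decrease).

OMO sale (to banks) $272 billion: just an asset swap on bank balance sheets → 0.
Discount-window loan $424 billion: bank balance sheets expand → +$424B.
Asset sale (to non-banks) $406 billion: bank balance sheets shrink → −$406B.
Government spending $345 billion: bank balance sheets expand → +$345B.
Currency withdrawal $324 billion: bank balance sheets shrink → −$324B.
Net: 0 + 424 − 406 + 345 − 324 = +$39 billion.

+$39 billion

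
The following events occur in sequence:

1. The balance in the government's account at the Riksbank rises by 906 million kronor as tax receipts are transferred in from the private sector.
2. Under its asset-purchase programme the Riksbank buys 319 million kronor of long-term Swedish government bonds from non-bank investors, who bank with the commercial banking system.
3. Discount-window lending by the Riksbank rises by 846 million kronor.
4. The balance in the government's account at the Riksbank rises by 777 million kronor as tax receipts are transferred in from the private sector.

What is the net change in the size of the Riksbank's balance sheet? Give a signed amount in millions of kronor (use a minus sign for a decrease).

+1165 million

Government account inflow 906 million kronor: only the composition of liabilities changes → 0.
Asset purchase (from non-banks) 319 million kronor: a Riksbank asset is acquired → +319M.
Discount-window loan 846 million kronor: a Riksbank asset is acquired → +846M.
Government account inflow 777 million kronor: only the composition of liabilities changes → 0.
Net: 0 + 319 + 846 + 0 = +1165 million.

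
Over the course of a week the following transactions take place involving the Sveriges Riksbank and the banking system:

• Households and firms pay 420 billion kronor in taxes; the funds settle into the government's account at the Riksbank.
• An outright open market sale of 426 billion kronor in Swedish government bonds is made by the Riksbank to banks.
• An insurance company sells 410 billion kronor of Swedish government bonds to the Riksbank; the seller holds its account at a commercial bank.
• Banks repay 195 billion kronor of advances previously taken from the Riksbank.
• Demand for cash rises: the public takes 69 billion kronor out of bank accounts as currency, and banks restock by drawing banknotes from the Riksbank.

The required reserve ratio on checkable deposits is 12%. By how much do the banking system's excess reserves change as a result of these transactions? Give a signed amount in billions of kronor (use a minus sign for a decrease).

-690.52 billion

Government account inflow 420 billion kronor: reserves −420B, deposits −420B.
OMO sale (to banks) 426 billion kronor: reserves −426B, deposits 0.
Asset purchase (from non-banks) 410 billion kronor: reserves +410B, deposits +410B.
Discount-window repayment 195 billion kronor: reserves −195B, deposits 0.
Currency withdrawal 69 billion kronor: reserves −69B, deposits −69B.
Totals: Δreserves = −700B, Δdeposits = −79B.
Δrequired reserves = 12% × −79B = −9.48B.
Δexcess reserves = Δreserves − Δrequired = −700B − (−9.48B) = -690.52 billion.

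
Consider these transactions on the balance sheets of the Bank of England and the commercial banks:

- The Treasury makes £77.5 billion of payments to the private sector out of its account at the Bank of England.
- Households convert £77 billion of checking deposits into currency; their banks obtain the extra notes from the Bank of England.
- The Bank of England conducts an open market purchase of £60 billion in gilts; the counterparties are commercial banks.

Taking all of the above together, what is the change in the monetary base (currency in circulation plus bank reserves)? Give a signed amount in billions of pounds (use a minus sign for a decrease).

Government spending £77.5 billion: a non-base liability converts back to reserves → +£77.5B.
Currency withdrawal £77 billion: just a shift between currency and reserves — both are base money → 0.
OMO purchase (from banks) £60 billion: Bank of England balance sheet expands → +£60B.
Net: 77.5 + 0 + 60 = +£137.5 billion.

+£137.5 billion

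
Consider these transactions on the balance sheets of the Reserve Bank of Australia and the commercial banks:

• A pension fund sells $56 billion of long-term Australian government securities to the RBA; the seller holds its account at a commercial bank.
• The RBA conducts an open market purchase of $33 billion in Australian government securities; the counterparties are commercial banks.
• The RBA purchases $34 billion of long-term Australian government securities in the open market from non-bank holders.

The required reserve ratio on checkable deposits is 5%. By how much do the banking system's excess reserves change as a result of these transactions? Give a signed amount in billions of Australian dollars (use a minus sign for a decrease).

Asset purchase (from non-banks) $56 billion: reserves +$56B, deposits +$56B.
OMO purchase (from banks) $33 billion: reserves +$33B, deposits 0.
Asset purchase (from non-banks) $34 billion: reserves +$34B, deposits +$34B.
Totals: Δreserves = +$123B, Δdeposits = +$90B.
Δrequired reserves = 5% × +$90B = +$4.5B.
Δexcess reserves = Δreserves − Δrequired = +$123B − (+$4.5B) = +$118.5 billion.

+$118.5 billion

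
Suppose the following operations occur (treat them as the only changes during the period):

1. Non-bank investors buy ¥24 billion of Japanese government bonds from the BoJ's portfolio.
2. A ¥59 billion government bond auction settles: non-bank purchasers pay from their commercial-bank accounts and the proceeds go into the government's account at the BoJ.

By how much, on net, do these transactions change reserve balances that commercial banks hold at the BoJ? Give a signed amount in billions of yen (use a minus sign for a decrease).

-¥83 billion

BoJ balance sheet:
  Assets:      Securities −¥24B
  Liabilities: Bank reserves −¥83B, Government deposits +¥59B
So the change in reserve balances that commercial banks hold at the BoJ is -¥83 billion.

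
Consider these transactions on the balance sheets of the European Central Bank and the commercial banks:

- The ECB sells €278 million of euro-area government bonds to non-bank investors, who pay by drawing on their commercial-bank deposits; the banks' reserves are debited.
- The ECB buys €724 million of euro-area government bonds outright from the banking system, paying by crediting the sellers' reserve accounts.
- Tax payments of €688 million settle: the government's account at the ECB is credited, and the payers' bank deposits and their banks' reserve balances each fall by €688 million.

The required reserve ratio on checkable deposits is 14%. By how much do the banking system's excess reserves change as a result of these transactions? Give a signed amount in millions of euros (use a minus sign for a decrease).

Asset sale (to non-banks) €278 million: reserves −€278M, deposits −€278M.
OMO purchase (from banks) €724 million: reserves +€724M, deposits 0.
Government account inflow €688 million: reserves −€688M, deposits −€688M.
Totals: Δreserves = −€242M, Δdeposits = −€966M.
Δrequired reserves = 14% × −€966M = −€135.24M.
Δexcess reserves = Δreserves − Δrequired = −€242M − (−€135.24M) = -€106.76 million.

-€106.76 million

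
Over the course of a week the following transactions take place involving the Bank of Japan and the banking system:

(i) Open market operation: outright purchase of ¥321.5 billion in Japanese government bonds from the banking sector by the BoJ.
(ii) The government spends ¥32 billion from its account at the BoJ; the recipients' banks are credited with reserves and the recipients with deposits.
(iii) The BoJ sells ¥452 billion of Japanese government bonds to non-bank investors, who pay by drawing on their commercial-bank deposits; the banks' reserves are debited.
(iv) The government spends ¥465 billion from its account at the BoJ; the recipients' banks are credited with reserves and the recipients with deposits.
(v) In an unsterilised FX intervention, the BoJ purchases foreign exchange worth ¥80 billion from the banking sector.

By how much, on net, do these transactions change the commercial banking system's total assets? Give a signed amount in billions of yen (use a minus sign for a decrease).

+¥45 billion

OMO purchase (from banks) ¥321.5 billion: just an asset swap on bank balance sheets → 0.
Government spending ¥32 billion: bank balance sheets expand → +¥32B.
Asset sale (to non-banks) ¥452 billion: bank balance sheets shrink → −¥452B.
Government spending ¥465 billion: bank balance sheets expand → +¥465B.
FX purchase ¥80 billion: just an asset swap on bank balance sheets → 0.
Net: 0 + 32 − 452 + 465 + 0 = +¥45 billion.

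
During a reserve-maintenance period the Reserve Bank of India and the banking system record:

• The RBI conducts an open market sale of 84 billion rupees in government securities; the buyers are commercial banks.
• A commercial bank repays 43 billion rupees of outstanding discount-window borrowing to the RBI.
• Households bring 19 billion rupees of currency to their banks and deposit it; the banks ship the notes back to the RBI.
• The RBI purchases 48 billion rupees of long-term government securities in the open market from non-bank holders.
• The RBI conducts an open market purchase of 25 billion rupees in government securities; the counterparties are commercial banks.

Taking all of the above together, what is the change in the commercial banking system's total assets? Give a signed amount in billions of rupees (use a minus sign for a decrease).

+24 billion

RBI balance sheet:
  Assets:      Securities −11B, Loans to banks −43B
  Liabilities: Bank reserves −35B, Currency in circulation −19B
Commercial banking system:
  Assets:      Reserves at CB −35B, Securities +59B
  Liabilities: Checkable deposits +67B, Borrowings from CB −43B
Change in total bank assets = +24 billion.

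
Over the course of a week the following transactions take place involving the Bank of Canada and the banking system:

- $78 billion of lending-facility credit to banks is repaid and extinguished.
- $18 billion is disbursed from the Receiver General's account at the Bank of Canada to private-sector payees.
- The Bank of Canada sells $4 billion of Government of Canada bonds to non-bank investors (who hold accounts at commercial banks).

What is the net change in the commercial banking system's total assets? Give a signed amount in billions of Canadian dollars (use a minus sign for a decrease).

Discount-window repayment $78 billion: bank balance sheets shrink → −$78B.
Government spending $18 billion: bank balance sheets expand → +$18B.
Asset sale (to non-banks) $4 billion: bank balance sheets shrink → −$4B.
Net: −78 + 18 − 4 = -$64 billion.

-$64 billion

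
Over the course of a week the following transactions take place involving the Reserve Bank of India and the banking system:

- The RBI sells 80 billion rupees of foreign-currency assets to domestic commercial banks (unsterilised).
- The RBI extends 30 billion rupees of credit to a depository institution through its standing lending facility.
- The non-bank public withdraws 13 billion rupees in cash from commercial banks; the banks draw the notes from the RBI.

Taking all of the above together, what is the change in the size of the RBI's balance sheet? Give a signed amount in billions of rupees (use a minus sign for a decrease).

-50 billion

FX sale 80 billion rupees: an RBI asset is shed → −80B.
Discount-window loan 30 billion rupees: an RBI asset is acquired → +30B.
Currency withdrawal 13 billion rupees: only the composition of liabilities changes → 0.
Net: −80 + 30 + 0 = -50 billion.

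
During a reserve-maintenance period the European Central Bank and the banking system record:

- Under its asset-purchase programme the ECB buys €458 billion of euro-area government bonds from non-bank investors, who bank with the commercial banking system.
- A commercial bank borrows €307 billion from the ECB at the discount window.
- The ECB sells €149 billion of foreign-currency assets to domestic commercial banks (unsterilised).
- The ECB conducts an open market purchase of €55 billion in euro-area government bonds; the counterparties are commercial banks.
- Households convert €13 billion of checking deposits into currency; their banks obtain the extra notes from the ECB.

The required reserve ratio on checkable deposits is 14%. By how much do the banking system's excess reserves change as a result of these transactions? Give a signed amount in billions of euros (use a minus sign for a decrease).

Asset purchase (from non-banks) €458 billion: reserves +€458B, deposits +€458B.
Discount-window loan €307 billion: reserves +€307B, deposits 0.
FX sale €149 billion: reserves −€149B, deposits 0.
OMO purchase (from banks) €55 billion: reserves +€55B, deposits 0.
Currency withdrawal €13 billion: reserves −€13B, deposits −€13B.
Totals: Δreserves = +€658B, Δdeposits = +€445B.
Δrequired reserves = 14% × +€445B = +€62.3B.
Δexcess reserves = Δreserves − Δrequired = +€658B − (+€62.3B) = +€595.7 billion.

+€595.7 billion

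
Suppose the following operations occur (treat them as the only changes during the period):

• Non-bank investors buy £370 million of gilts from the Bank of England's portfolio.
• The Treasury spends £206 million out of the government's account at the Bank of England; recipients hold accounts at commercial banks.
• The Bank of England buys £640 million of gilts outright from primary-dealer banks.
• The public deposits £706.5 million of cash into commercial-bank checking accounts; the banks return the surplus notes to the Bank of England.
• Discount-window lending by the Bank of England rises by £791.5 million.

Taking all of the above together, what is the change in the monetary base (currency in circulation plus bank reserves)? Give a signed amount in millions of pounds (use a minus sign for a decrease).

Bank of England balance sheet:
  Assets:      Securities +£270M, Loans to banks +£791.5M
  Liabilities: Bank reserves +£1974M, Currency in circulation −£706.5M, Government deposits −£206M
Commercial banking system:
  Assets:      Reserves at CB +£1974M, Securities −£640M
  Liabilities: Checkable deposits +£542.5M, Borrowings from CB +£791.5M
Monetary base = currency + reserves: −£706.5M + (+£1974M) = +£1267.5 million.

+£1267.5 million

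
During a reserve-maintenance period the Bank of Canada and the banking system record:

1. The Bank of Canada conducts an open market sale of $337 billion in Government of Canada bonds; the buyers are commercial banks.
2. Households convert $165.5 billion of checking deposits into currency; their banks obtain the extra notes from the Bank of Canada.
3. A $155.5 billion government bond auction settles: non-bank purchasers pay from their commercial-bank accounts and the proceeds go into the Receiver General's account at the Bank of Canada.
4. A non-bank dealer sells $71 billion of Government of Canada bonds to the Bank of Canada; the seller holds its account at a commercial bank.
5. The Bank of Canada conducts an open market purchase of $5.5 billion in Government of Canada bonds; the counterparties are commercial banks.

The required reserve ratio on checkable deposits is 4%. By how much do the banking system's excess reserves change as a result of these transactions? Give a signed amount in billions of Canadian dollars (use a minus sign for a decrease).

-$571.5 billion

OMO sale (to banks) $337 billion: reserves −$337B, deposits 0.
Currency withdrawal $165.5 billion: reserves −$165.5B, deposits −$165.5B.
Government account inflow $155.5 billion: reserves −$155.5B, deposits −$155.5B.
Asset purchase (from non-banks) $71 billion: reserves +$71B, deposits +$71B.
OMO purchase (from banks) $5.5 billion: reserves +$5.5B, deposits 0.
Totals: Δreserves = −$581.5B, Δdeposits = −$250B.
Δrequired reserves = 4% × −$250B = −$10B.
Δexcess reserves = Δreserves − Δrequired = −$581.5B − (−$10B) = -$571.5 billion.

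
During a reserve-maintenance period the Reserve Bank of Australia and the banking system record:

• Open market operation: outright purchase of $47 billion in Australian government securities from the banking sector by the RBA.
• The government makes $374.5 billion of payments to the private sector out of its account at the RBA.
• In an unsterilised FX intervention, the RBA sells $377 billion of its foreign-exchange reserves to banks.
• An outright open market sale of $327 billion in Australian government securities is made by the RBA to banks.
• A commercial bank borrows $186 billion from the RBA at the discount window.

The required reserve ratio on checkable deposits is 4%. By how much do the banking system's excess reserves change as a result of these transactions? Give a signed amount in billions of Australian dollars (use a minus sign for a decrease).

OMO purchase (from banks) $47 billion: reserves +$47B, deposits 0.
Government spending $374.5 billion: reserves +$374.5B, deposits +$374.5B.
FX sale $377 billion: reserves −$377B, deposits 0.
OMO sale (to banks) $327 billion: reserves −$327B, deposits 0.
Discount-window loan $186 billion: reserves +$186B, deposits 0.
Totals: Δreserves = −$96.5B, Δdeposits = +$374.5B.
Δrequired reserves = 4% × +$374.5B = +$14.98B.
Δexcess reserves = Δreserves − Δrequired = −$96.5B − (+$14.98B) = -$111.48 billion.

-$111.48 billion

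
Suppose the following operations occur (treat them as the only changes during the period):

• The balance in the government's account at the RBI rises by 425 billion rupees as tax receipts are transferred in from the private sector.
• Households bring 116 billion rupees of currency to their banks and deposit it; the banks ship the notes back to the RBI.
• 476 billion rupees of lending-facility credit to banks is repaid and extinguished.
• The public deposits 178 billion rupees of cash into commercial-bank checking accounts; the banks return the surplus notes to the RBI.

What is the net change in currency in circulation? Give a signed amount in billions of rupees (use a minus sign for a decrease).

Government account inflow 425 billion rupees: no currency enters or leaves circulation → 0.
Currency deposit 116 billion rupees: notes return to the central bank → −116B.
Discount-window repayment 476 billion rupees: no currency enters or leaves circulation → 0.
Currency deposit 178 billion rupees: notes return to the central bank → −178B.
Net: 0 − 116 + 0 − 178 = -294 billion.

-294 billion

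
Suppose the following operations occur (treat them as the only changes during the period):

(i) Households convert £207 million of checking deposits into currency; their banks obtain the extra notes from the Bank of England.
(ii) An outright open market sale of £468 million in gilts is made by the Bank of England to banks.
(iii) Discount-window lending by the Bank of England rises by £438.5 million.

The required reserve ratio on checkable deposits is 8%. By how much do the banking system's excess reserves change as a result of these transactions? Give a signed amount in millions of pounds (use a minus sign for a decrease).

Currency withdrawal £207 million: reserves −£207M, deposits −£207M.
OMO sale (to banks) £468 million: reserves −£468M, deposits 0.
Discount-window loan £438.5 million: reserves +£438.5M, deposits 0.
Totals: Δreserves = −£236.5M, Δdeposits = −£207M.
Δrequired reserves = 8% × −£207M = −£16.56M.
Δexcess reserves = Δreserves − Δrequired = −£236.5M − (−£16.56M) = -£219.94 million.

-£219.94 million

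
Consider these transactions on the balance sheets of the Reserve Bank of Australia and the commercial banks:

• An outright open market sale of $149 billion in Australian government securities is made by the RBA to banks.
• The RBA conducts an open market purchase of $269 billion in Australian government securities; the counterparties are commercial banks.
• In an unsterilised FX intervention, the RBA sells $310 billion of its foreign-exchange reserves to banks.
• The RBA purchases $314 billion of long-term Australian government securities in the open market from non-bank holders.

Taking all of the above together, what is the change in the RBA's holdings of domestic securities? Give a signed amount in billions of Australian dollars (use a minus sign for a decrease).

RBA balance sheet:
  Assets:      Securities +$434B, Foreign assets −$310B
  Liabilities: Bank reserves +$124B
So the change in the RBA's holdings of domestic securities is +$434 billion.

+$434 billion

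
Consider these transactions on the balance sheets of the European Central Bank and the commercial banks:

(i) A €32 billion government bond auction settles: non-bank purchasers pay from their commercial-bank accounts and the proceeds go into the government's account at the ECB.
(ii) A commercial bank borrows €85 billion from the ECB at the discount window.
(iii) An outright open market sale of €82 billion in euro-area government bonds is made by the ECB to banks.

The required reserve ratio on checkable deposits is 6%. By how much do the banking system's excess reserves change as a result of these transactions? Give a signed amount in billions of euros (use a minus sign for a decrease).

-€27.08 billion

Government account inflow €32 billion: reserves −€32B, deposits −€32B.
Discount-window loan €85 billion: reserves +€85B, deposits 0.
OMO sale (to banks) €82 billion: reserves −€82B, deposits 0.
Totals: Δreserves = −€29B, Δdeposits = −€32B.
Δrequired reserves = 6% × −€32B = −€1.92B.
Δexcess reserves = Δreserves − Δrequired = −€29B − (−€1.92B) = -€27.08 billion.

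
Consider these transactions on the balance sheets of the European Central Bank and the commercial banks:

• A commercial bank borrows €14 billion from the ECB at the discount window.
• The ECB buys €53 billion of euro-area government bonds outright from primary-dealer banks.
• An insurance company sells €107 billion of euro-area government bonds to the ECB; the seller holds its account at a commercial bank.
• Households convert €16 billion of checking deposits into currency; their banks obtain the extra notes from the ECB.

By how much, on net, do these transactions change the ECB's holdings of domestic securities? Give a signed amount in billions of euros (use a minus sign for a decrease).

ECB balance sheet:
  Assets:      Securities +€160B, Loans to banks +€14B
  Liabilities: Bank reserves +€158B, Currency in circulation +€16B
So the change in the ECB's holdings of domestic securities is +€160 billion.

+€160 billion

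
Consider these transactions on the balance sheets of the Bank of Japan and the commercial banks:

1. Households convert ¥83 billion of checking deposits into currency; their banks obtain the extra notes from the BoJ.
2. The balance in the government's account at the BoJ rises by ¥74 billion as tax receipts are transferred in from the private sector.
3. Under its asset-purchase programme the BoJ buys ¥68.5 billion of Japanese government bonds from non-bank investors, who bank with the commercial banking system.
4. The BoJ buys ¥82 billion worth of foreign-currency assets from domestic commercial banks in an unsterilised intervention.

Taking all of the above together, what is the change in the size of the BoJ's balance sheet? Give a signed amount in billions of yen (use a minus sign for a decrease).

+¥150.5 billion

Currency withdrawal ¥83 billion: only the composition of liabilities changes → 0.
Government account inflow ¥74 billion: only the composition of liabilities changes → 0.
Asset purchase (from non-banks) ¥68.5 billion: a BoJ asset is acquired → +¥68.5B.
FX purchase ¥82 billion: a BoJ asset is acquired → +¥82B.
Net: 0 + 0 + 68.5 + 82 = +¥150.5 billion.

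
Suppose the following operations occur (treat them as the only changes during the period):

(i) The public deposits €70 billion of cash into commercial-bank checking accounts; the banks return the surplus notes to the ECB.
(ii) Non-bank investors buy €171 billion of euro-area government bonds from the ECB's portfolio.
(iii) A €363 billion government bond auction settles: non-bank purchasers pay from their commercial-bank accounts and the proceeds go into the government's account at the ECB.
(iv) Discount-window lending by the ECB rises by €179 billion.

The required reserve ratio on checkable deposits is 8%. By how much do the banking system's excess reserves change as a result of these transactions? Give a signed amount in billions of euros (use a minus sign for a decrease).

Currency deposit €70 billion: reserves +€70B, deposits +€70B.
Asset sale (to non-banks) €171 billion: reserves −€171B, deposits −€171B.
Government account inflow €363 billion: reserves −€363B, deposits −€363B.
Discount-window loan €179 billion: reserves +€179B, deposits 0.
Totals: Δreserves = −€285B, Δdeposits = −€464B.
Δrequired reserves = 8% × −€464B = −€37.12B.
Δexcess reserves = Δreserves − Δrequired = −€285B − (−€37.12B) = -€247.88 billion.

-€247.88 billion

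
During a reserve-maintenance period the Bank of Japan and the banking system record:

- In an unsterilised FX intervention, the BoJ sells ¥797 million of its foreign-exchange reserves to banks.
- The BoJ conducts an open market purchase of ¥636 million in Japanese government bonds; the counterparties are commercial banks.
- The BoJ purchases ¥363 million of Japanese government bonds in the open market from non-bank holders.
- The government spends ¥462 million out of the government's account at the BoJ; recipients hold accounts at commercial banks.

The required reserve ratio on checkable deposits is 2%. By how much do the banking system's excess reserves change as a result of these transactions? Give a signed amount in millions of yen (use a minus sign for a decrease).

+¥647.5 million

FX sale ¥797 million: reserves −¥797M, deposits 0.
OMO purchase (from banks) ¥636 million: reserves +¥636M, deposits 0.
Asset purchase (from non-banks) ¥363 million: reserves +¥363M, deposits +¥363M.
Government spending ¥462 million: reserves +¥462M, deposits +¥462M.
Totals: Δreserves = +¥664M, Δdeposits = +¥825M.
Δrequired reserves = 2% × +¥825M = +¥16.5M.
Δexcess reserves = Δreserves − Δrequired = +¥664M − (+¥16.5M) = +¥647.5 million.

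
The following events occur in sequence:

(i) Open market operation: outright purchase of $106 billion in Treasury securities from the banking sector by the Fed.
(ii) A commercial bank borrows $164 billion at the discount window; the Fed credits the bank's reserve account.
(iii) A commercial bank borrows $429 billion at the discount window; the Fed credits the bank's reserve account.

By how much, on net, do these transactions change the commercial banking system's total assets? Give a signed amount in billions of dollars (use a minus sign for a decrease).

+$593 billion

OMO purchase (from banks) $106 billion: just an asset swap on bank balance sheets → 0.
Discount-window loan $164 billion: bank balance sheets expand → +$164B.
Discount-window loan $429 billion: bank balance sheets expand → +$429B.
Net: 0 + 164 + 429 = +$593 billion.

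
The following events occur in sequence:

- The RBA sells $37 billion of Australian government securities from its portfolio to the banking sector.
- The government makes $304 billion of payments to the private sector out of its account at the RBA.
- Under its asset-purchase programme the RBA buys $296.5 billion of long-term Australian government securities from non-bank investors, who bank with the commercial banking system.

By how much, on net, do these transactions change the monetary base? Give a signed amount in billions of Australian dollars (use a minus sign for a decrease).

+$563.5 billion

RBA balance sheet:
  Assets:      Securities +$259.5B
  Liabilities: Bank reserves +$563.5B, Government deposits −$304B
Commercial banking system:
  Assets:      Reserves at CB +$563.5B, Securities +$37B
  Liabilities: Checkable deposits +$600.5B
Monetary base = currency + reserves: 0 + (+$563.5B) = +$563.5 billion.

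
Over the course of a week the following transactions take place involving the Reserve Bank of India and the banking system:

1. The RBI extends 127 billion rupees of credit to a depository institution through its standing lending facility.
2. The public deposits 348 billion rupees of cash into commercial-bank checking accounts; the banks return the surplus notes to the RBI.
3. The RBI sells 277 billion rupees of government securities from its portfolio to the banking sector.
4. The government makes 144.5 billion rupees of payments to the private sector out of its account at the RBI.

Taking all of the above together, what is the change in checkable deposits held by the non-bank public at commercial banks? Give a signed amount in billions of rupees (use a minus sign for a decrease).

RBI balance sheet:
  Assets:      Securities −277B, Loans to banks +127B
  Liabilities: Bank reserves +342.5B, Currency in circulation −348B, Government deposits −144.5B
Commercial banking system:
  Assets:      Reserves at CB +342.5B, Securities +277B
  Liabilities: Checkable deposits +492.5B, Borrowings from CB +127B
So the change in checkable deposits held by the non-bank public at commercial banks is +492.5 billion.

+492.5 billion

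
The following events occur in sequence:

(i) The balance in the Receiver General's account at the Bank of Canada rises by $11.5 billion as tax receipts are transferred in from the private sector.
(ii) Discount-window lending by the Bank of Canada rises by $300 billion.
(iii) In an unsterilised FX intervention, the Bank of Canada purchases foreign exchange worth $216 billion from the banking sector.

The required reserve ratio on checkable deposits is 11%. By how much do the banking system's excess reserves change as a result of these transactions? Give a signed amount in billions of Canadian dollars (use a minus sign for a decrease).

+$505.765 billion

Government account inflow $11.5 billion: reserves −$11.5B, deposits −$11.5B.
Discount-window loan $300 billion: reserves +$300B, deposits 0.
FX purchase $216 billion: reserves +$216B, deposits 0.
Totals: Δreserves = +$504.5B, Δdeposits = −$11.5B.
Δrequired reserves = 11% × −$11.5B = −$1.265B.
Δexcess reserves = Δreserves − Δrequired = +$504.5B − (−$1.265B) = +$505.765 billion.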